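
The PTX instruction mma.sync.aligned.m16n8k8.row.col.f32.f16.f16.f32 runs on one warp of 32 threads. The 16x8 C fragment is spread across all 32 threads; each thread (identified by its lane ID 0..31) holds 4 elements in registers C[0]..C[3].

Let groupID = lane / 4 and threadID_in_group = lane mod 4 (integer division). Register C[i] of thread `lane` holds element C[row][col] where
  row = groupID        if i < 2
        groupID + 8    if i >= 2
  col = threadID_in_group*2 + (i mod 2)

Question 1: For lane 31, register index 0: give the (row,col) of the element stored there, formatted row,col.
lane 31⇒31/4=7, 31 mod 4=3
i=0  r:7+0⇒7  c:2·3+0⇒6

7,6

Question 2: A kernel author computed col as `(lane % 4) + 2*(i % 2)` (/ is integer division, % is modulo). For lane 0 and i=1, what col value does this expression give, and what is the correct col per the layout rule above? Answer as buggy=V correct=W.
`(lane % 4) + 2*(i % 2)`[0,1]→2
lane 0: G=0 (0/4), T=0 (0%4)
i=1: r=0+0=0, c=0*2+1=1
col: 2 vs 1

buggy=2 correct=1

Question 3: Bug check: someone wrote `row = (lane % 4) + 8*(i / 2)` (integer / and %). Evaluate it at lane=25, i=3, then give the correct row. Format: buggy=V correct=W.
buggy=9 correct=14

`(lane % 4) + 8*(i / 2)`[25,3]→9
lane 25: G=6 (25/4), T=1 (25%4)
i=3: r=6+8=14, c=1*2+1=3
row: 9 vs 14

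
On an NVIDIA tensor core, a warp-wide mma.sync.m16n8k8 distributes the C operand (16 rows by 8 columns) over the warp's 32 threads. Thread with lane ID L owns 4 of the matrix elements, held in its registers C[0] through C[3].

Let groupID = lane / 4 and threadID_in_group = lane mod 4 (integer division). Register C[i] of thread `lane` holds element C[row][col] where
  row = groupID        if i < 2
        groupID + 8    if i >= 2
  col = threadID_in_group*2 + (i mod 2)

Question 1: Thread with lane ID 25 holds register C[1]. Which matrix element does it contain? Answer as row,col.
6,3

L=25->gid=25>>2=6, tid=25&3=1
[1]->row 6+0=6  col 1·2+1=3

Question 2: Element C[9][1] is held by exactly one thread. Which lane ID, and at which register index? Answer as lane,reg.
4,3

r=9→G=1,rhi=1  c=1→T=0,p=1
L=1*4+0=4  i=1*2+1=3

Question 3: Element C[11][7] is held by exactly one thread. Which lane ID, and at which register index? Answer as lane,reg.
r=11->g=3,rb=1  c=7->t=3,b0=1
L=3*4+3=15  i=1*2+1=3

15,3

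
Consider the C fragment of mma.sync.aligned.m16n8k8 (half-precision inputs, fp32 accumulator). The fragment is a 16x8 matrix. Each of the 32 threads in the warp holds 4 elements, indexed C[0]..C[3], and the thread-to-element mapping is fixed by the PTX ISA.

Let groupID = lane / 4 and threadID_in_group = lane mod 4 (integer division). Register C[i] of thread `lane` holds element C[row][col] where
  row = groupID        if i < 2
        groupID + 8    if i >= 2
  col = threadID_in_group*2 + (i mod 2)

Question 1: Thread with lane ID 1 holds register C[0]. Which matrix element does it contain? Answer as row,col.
L=1->gid=1>>2=0, tid=1&3=1
[0]->row 0+0=0  col 1·2+0=2

0,2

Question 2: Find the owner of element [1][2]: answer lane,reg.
r:1=>grp=1,rB=0  c:2=>tig=1,lo=0
L=1*4+1=5  i=0*2+0=0

5,0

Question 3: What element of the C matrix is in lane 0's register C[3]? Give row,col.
8,1

L=0⇒gr=0>>2=0, th=0&3=0
[3]⇒row 0+8=8  col 0·2+1=1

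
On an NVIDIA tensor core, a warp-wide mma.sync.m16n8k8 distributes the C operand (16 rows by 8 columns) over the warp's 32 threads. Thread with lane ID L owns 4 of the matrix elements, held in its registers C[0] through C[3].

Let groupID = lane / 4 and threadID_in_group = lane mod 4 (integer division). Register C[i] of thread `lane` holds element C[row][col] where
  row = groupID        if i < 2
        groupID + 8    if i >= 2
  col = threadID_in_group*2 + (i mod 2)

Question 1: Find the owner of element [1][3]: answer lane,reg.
5,1

r=1⇒gr=1,Rb=0  c=3⇒th=1,odd=1
L=1*4+1=5  i=0*2+1=1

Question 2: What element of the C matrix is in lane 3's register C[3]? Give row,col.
8,7

lane 3=>3/4=0, 3 mod 4=3
i=3  r:0+8=>8  c:2·3+1=>7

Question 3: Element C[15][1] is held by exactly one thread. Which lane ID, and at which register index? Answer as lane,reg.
r=15->g=7,rb=1  c=1->t=0,b0=1
L=7*4+0=28  i=1*2+1=3

28,3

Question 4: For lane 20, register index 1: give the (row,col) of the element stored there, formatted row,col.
5,1

20: gid=5,tid=0
[1] (5+0,0*2+1) = (5,1)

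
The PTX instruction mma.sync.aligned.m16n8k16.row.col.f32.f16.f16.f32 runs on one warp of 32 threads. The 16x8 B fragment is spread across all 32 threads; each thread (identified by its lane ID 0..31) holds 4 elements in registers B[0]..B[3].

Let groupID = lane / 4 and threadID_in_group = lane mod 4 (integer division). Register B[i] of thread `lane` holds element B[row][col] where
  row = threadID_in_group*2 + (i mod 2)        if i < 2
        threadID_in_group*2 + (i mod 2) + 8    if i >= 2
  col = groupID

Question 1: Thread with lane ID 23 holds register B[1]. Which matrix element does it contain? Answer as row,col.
L=23⇒gr=23>>2=5, th=23&3=3
[1]⇒row 3·2+1+0=7  col gr=5

7,5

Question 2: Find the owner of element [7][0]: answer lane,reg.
c=0⇒gr=0  r=7⇒Rb=0,th=3,odd=1
L=0*4+3=3  i=0*2+1=1

3,1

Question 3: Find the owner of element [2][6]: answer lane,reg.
25,0

c=6→G=6  r=2→rhi=0,T=1,p=0
L=6*4+1=25  i=0*2+0=0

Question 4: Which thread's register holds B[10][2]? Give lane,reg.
c=2→G=2  r=10→rhi=1,T=1,p=0
L=2*4+1=9  i=1*2+0=2

9,2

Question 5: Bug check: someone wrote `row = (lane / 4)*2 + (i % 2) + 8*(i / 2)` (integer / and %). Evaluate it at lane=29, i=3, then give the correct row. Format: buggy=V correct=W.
`(lane / 4)*2 + (i % 2) + 8*(i / 2)`[29,3]⇒23
lane 29: gr=7 (29/4), th=1 (29%4)
i=3: r=1*2+1+8=11, c=gr=7
row: 23 vs 11

buggy=23 correct=11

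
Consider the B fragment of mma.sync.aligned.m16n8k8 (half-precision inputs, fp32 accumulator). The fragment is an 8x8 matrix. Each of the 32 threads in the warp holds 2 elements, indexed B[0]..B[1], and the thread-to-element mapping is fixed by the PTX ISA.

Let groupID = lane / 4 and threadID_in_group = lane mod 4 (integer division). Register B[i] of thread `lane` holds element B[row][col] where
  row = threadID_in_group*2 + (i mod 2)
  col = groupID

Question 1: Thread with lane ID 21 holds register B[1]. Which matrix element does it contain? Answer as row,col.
lane 21: gid=5 (21/4), tid=1 (21%4)
i=1: r=1*2+1=3, c=gid=5

3,5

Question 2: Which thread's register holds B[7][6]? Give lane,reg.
c:6=>grp=6  r:7=>tig=3,lo=1
L=6*4+3=27  i=1=1

27,1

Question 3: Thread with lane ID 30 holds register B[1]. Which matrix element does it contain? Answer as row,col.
5,7

lane 30⇒30/4=7, 30 mod 4=2
i=1  r:2·2+1⇒5  c:7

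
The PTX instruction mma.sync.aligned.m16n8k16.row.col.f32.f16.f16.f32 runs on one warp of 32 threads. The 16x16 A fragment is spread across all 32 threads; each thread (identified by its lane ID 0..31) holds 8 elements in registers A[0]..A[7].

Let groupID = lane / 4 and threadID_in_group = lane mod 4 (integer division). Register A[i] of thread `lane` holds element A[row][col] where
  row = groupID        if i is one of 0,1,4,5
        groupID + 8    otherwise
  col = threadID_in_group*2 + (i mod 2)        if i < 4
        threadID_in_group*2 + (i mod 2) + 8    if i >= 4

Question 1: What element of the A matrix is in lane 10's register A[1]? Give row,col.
lane 10→10/4=2, 10 mod 4=2
i=1  r:2+0→2  c:2·2+1+0→5

2,5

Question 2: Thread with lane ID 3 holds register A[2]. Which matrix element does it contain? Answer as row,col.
8,6

lane 3: gid=0 (3/4), tid=3 (3%4)
i=2: r=0+8=8, c=3*2+0+0=6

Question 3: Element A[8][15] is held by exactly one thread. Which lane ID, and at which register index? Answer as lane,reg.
r:8=>grp=0,rB=1  c:15=>cB=1,tig=3,lo=1
L=0*4+3=3  i=1*4+1*2+1=7

3,7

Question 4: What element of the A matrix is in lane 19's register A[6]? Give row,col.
12,14

lane 19: G=4 (19/4), T=3 (19%4)
i=6: r=4+8=12, c=3*2+0+8=14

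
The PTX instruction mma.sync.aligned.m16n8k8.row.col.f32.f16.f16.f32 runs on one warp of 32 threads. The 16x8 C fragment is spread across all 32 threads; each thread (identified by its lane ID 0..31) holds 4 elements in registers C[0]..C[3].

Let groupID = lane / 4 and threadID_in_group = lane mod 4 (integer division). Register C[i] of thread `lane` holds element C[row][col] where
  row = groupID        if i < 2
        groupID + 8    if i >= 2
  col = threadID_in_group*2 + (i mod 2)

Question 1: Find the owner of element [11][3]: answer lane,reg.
13,3

r:11=>grp=3,rB=1  c:3=>tig=1,lo=1
L=3*4+1=13  i=1*2+1=3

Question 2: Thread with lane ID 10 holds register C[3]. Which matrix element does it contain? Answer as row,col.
10,5

10: g=2,t=2
[3] (2+8,2*2+1) = (10,5)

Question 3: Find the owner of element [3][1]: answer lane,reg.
12,1

r=3⇒gr=3,Rb=0  c=1⇒th=0,odd=1
L=3*4+0=12  i=0*2+1=1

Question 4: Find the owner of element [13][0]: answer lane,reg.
20,2

r: 13->gid=5,r8=1  c: 0->tid=0,i&1=0
L=5*4+0=20  i=1*2+0=2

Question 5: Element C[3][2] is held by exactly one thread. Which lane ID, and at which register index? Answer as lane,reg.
r=3⇒gr=3,Rb=0  c=2⇒th=1,odd=0
L=3*4+1=13  i=0*2+0=0

13,0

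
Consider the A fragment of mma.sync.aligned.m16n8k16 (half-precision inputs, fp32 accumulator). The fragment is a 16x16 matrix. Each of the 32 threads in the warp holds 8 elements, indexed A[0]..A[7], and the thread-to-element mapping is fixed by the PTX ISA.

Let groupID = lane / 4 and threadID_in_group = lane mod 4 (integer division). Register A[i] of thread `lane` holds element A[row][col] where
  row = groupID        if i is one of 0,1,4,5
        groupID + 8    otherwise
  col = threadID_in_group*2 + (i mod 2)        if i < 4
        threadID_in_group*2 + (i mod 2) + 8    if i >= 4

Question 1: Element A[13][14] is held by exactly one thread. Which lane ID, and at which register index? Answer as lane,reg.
r=13→G=5,rhi=1  c=14→chi=1,T=3,p=0
L=5*4+3=23  i=1*4+1*2+0=6

23,6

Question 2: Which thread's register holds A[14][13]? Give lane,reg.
26,7

r=14->g=6,rb=1  c=13->cb=1,t=2,b0=1
L=6*4+2=26  i=1*4+1*2+1=7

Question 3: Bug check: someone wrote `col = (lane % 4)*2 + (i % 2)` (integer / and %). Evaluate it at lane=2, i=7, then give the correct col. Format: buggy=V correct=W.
`(lane % 4)*2 + (i % 2)`[2,7]→5
lane 2: G=0 (2/4), T=2 (2%4)
i=7: r=0+8=8, c=2*2+1+8=13
col: 5 vs 13

buggy=5 correct=13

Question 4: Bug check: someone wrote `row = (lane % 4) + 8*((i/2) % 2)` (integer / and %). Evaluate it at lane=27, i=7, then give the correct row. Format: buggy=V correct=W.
`(lane % 4) + 8*((i/2) % 2)`[27,7]⇒11
lane 27⇒27/4=6, 27 mod 4=3
i=7  r:6+8⇒14  c:2·3+1+8⇒15
row: 11 vs 14

buggy=11 correct=14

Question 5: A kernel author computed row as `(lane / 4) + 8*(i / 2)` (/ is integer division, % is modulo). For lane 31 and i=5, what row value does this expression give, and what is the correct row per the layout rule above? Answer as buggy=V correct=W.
buggy=23 correct=7

`(lane / 4) + 8*(i / 2)`[31,5]->23
lane 31->31/4=7, 31 mod 4=3
i=5  r:7+0->7  c:2·3+1+8->15
row: 23 vs 7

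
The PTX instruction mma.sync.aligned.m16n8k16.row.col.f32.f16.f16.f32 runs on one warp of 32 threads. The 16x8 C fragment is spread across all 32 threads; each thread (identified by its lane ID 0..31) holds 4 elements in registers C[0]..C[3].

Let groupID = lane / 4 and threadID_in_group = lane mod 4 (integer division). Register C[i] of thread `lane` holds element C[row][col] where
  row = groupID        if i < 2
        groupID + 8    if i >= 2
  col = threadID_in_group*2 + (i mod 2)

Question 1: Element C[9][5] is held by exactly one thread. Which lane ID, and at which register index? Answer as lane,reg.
6,3

r:9=>grp=1,rB=1  c:5=>tig=2,lo=1
L=1*4+2=6  i=1*2+1=3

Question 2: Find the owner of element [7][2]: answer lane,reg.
29,0

r:7=>grp=7,rB=0  c:2=>tig=1,lo=0
L=7*4+1=29  i=0*2+0=0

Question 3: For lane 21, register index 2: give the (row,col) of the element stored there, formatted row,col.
13,2

L=21→G=21>>2=5, T=21&3=1
[2]→row 5+8=13  col 1·2+0=2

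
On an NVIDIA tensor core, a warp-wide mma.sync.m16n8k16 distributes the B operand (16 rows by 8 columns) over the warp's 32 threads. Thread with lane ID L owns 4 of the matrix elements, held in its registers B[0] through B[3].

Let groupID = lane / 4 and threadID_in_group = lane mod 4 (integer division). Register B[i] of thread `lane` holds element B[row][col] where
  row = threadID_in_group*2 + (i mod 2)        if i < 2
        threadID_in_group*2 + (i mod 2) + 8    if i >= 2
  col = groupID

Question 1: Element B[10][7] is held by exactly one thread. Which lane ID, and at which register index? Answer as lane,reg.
29,2

c: 7->gid=7  r: 10->r8=1,tid=1,i&1=0
L=7*4+1=29  i=1*2+0=2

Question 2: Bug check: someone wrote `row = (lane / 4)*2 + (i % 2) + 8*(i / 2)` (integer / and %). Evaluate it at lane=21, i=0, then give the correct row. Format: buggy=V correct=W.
buggy=10 correct=2

`(lane / 4)*2 + (i % 2) + 8*(i / 2)`[21,0]->10
lane 21->21/4=5, 21 mod 4=1
i=0  r:2·1+0+0->2  c:5
row: 10 vs 2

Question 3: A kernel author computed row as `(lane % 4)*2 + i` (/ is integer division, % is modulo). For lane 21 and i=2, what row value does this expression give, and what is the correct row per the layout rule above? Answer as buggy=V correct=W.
buggy=4 correct=10

`(lane % 4)*2 + i`[21,2]⇒4
21: gr=5,th=1
[2] (1*2+0+8,5) = (10,5)
row: 4 vs 10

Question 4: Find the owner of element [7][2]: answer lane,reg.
11,1

c=2→G=2  r=7→rhi=0,T=3,p=1
L=2*4+3=11  i=0*2+1=1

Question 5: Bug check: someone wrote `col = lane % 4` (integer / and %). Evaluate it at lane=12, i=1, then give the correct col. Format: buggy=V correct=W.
`lane % 4`[12,1]=>0
lane 12: grp=3 (12/4), tig=0 (12%4)
i=1: r=0*2+1+0=1, c=grp=3
col: 0 vs 3

buggy=0 correct=3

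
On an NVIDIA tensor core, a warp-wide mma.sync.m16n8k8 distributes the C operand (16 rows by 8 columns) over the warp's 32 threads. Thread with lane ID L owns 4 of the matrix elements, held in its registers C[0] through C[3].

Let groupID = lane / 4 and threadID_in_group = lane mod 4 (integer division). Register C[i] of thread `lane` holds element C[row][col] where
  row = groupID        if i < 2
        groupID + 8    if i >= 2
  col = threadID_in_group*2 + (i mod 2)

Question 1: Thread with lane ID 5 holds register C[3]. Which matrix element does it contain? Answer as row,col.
lane 5: g=1 (5/4), t=1 (5%4)
i=3: r=1+8=9, c=1*2+1=3

9,3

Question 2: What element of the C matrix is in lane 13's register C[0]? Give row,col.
L=13→G=13>>2=3, T=13&3=1
[0]→row 3+0=3  col 1·2+0=2

3,2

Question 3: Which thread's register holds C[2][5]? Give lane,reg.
10,1

r=2⇒gr=2,Rb=0  c=5⇒th=2,odd=1
L=2*4+2=10  i=0*2+1=1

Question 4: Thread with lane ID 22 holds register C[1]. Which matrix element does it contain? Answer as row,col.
5,5

lane 22->22/4=5, 22 mod 4=2
i=1  r:5+0->5  c:2·2+1->5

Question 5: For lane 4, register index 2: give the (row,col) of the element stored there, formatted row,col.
9,0

4: g=1,t=0
[2] (1+8,0*2+0) = (9,0)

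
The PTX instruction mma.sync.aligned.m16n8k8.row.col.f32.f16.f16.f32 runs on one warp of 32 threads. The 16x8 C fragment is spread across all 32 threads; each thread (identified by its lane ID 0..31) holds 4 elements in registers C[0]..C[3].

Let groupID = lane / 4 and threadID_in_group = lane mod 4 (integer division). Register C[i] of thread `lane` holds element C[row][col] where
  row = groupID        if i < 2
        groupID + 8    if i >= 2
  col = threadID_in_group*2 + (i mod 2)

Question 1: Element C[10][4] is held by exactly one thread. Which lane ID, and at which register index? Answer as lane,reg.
10,2

r:10=>grp=2,rB=1  c:4=>tig=2,lo=0
L=2*4+2=10  i=1*2+0=2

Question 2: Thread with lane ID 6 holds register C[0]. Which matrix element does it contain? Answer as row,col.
1,4

L=6⇒gr=6>>2=1, th=6&3=2
[0]⇒row 1+0=1  col 2·2+0=4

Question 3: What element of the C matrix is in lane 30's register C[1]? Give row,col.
lane 30: g=7 (30/4), t=2 (30%4)
i=1: r=7+0=7, c=2*2+1=5

7,5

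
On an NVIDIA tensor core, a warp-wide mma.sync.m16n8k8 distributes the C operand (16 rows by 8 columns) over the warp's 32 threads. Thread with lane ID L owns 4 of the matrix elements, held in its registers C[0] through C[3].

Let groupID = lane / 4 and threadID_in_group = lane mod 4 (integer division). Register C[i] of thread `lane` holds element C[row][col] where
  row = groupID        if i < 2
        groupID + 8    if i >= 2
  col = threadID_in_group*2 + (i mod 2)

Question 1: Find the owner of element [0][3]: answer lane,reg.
1,1

r=0→G=0,rhi=0  c=3→T=1,p=1
L=0*4+1=1  i=0*2+1=1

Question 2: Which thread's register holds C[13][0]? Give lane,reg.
20,2

r=13->g=5,rb=1  c=0->t=0,b0=0
L=5*4+0=20  i=1*2+0=2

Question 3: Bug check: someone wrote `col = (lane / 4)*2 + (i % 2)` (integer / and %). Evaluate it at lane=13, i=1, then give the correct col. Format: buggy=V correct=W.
`(lane / 4)*2 + (i % 2)`[13,1]=>7
13: grp=3,tig=1
[1] (3+0,1*2+1) = (3,3)
col: 7 vs 3

buggy=7 correct=3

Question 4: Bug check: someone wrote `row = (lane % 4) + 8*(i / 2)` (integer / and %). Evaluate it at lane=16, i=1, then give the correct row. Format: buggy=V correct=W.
`(lane % 4) + 8*(i / 2)`[16,1]->0
lane 16->16/4=4, 16 mod 4=0
i=1  r:4+0->4  c:2·0+1->1
row: 0 vs 4

buggy=0 correct=4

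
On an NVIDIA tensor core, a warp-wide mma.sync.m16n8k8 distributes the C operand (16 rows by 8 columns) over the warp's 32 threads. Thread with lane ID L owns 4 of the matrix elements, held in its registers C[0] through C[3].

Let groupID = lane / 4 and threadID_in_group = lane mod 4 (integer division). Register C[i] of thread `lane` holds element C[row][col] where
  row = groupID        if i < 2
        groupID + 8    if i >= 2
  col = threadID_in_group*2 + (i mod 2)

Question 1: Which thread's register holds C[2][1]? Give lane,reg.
r: 2->gid=2,r8=0  c: 1->tid=0,i&1=1
L=2*4+0=8  i=0*2+1=1

8,1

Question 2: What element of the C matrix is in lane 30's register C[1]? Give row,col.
L=30->gid=30>>2=7, tid=30&3=2
[1]->row 7+0=7  col 2·2+1=5

7,5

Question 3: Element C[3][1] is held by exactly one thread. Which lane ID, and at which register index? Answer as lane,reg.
12,1

r=3→G=3,rhi=0  c=1→T=0,p=1
L=3*4+0=12  i=0*2+1=1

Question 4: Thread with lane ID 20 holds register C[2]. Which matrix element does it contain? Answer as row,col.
13,0

lane 20=>20/4=5, 20 mod 4=0
i=2  r:5+8=>13  c:2·0+0=>0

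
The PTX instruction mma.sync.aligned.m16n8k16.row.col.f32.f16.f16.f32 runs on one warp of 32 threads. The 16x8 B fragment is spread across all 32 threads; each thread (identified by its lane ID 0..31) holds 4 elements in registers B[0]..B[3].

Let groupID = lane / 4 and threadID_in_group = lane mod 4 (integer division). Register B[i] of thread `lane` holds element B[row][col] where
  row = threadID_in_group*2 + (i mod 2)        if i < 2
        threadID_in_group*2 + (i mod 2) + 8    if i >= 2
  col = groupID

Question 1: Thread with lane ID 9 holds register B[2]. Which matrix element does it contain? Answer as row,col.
10,2

lane 9: gid=2 (9/4), tid=1 (9%4)
i=2: r=1*2+0+8=10, c=gid=2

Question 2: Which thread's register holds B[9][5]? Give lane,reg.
20,3

c=5->g=5  r=9->rb=1,t=0,b0=1
L=5*4+0=20  i=1*2+1=3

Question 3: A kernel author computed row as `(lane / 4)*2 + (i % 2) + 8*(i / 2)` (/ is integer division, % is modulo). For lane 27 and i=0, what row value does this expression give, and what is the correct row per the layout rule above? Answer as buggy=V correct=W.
buggy=12 correct=6

`(lane / 4)*2 + (i % 2) + 8*(i / 2)`[27,0]⇒12
L=27⇒gr=27>>2=6, th=27&3=3
[0]⇒row 3·2+0+0=6  col gr=6
row: 12 vs 6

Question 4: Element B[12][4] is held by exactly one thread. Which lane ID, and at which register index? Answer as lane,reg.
c: 4->gid=4  r: 12->r8=1,tid=2,i&1=0
L=4*4+2=18  i=1*2+0=2

18,2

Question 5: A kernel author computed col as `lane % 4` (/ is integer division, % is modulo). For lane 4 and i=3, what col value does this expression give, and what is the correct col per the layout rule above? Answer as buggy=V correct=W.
`lane % 4`[4,3]->0
lane 4->4/4=1, 4 mod 4=0
i=3  r:2·0+1+8->9  c:1
col: 0 vs 1

buggy=0 correct=1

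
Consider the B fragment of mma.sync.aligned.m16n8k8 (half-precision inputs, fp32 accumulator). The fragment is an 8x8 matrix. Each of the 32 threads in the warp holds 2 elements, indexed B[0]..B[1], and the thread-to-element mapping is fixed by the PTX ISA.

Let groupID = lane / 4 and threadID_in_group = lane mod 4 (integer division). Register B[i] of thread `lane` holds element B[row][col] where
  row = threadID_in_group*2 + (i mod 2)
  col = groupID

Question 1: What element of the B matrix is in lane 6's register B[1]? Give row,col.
6: G=1,T=2
[1] (2*2+1,1) = (5,1)

5,1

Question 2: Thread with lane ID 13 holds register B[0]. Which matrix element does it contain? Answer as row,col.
L=13->gid=13>>2=3, tid=13&3=1
[0]->row 1·2+0=2  col gid=3

2,3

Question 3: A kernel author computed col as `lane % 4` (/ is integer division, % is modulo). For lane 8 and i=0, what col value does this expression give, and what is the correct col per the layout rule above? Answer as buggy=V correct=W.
`lane % 4`[8,0]->0
lane 8->8/4=2, 8 mod 4=0
i=0  r:2·0+0->0  c:2
col: 0 vs 2

buggy=0 correct=2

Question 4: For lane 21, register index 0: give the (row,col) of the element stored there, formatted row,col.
lane 21: g=5 (21/4), t=1 (21%4)
i=0: r=1*2+0=2, c=g=5

2,5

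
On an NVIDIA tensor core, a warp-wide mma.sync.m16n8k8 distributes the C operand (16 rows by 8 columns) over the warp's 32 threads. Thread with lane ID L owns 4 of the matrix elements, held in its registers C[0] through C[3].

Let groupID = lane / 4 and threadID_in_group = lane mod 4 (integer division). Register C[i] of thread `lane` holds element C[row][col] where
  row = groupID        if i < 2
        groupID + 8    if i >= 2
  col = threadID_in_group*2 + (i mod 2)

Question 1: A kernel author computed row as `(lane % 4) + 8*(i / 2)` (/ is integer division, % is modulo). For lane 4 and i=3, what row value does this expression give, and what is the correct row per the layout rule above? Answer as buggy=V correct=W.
buggy=8 correct=9

`(lane % 4) + 8*(i / 2)`[4,3]⇒8
lane 4: gr=1 (4/4), th=0 (4%4)
i=3: r=1+8=9, c=0*2+1=1
row: 8 vs 9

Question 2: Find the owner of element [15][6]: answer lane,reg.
31,2

r=15->g=7,rb=1  c=6->t=3,b0=0
L=7*4+3=31  i=1*2+0=2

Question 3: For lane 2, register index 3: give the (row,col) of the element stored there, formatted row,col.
8,5

lane 2⇒2/4=0, 2 mod 4=2
i=3  r:0+8⇒8  c:2·2+1⇒5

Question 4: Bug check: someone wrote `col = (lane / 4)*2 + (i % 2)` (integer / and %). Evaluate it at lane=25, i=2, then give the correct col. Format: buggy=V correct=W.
`(lane / 4)*2 + (i % 2)`[25,2]=>12
L=25=>grp=25>>2=6, tig=25&3=1
[2]=>row 6+8=14  col 1·2+0=2
col: 12 vs 2

buggy=12 correct=2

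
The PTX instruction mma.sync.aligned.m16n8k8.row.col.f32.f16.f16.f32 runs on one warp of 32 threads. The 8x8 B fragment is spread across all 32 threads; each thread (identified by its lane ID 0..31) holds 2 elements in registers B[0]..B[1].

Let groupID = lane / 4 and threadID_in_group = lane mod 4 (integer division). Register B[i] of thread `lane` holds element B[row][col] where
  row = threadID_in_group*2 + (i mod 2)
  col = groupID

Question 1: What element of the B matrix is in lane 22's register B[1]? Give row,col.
lane 22→22/4=5, 22 mod 4=2
i=1  r:2·2+1→5  c:5

5,5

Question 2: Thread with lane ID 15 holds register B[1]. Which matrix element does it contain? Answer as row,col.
7,3

L=15⇒gr=15>>2=3, th=15&3=3
[1]⇒row 3·2+1=7  col gr=3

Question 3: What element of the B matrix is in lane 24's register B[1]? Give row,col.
1,6

lane 24: gr=6 (24/4), th=0 (24%4)
i=1: r=0*2+1=1, c=gr=6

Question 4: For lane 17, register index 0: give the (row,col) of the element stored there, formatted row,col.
lane 17⇒17/4=4, 17 mod 4=1
i=0  r:2·1+0⇒2  c:4

2,4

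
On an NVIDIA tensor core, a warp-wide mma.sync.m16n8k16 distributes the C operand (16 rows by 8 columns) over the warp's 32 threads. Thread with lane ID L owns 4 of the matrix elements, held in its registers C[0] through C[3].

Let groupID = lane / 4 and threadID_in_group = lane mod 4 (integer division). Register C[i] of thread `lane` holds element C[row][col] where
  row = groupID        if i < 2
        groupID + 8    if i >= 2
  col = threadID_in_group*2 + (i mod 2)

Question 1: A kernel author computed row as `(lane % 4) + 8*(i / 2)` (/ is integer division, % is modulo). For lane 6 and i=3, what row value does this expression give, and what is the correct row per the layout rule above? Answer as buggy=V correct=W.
buggy=10 correct=9

`(lane % 4) + 8*(i / 2)`[6,3]=>10
6: grp=1,tig=2
[3] (1+8,2*2+1) = (9,5)
row: 10 vs 9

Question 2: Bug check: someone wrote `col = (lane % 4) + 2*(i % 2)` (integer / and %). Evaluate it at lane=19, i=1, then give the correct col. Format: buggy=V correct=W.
buggy=5 correct=7

`(lane % 4) + 2*(i % 2)`[19,1]⇒5
19: gr=4,th=3
[1] (4+0,3*2+1) = (4,7)
col: 5 vs 7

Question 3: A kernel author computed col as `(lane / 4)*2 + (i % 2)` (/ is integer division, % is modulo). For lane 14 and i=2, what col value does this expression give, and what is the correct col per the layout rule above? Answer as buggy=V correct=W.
`(lane / 4)*2 + (i % 2)`[14,2]->6
lane 14->14/4=3, 14 mod 4=2
i=2  r:3+8->11  c:2·2+0->4
col: 6 vs 4

buggy=6 correct=4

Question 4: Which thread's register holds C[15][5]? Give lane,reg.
30,3

r=15⇒gr=7,Rb=1  c=5⇒th=2,odd=1
L=7*4+2=30  i=1*2+1=3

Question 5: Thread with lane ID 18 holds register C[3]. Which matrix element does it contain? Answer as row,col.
L=18->g=18>>2=4, t=18&3=2
[3]->row 4+8=12  col 2·2+1=5

12,5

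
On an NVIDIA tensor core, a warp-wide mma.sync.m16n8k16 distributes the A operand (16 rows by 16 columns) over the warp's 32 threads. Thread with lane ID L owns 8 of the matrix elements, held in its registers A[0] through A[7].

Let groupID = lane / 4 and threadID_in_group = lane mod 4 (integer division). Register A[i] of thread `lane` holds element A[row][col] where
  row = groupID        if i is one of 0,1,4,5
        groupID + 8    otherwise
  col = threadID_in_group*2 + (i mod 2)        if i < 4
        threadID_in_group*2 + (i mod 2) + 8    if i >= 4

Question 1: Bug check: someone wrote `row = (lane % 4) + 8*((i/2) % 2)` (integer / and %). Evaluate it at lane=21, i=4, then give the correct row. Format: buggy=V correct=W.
`(lane % 4) + 8*((i/2) % 2)`[21,4]->1
21: gid=5,tid=1
[4] (5+0,1*2+0+8) = (5,10)
row: 1 vs 5

buggy=1 correct=5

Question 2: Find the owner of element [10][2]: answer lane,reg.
9,2

r:10=>grp=2,rB=1  c:2=>cB=0,tig=1,lo=0
L=2*4+1=9  i=0*4+1*2+0=2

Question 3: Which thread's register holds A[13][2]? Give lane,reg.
r=13⇒gr=5,Rb=1  c=2⇒Cb=0,th=1,odd=0
L=5*4+1=21  i=0*4+1*2+0=2

21,2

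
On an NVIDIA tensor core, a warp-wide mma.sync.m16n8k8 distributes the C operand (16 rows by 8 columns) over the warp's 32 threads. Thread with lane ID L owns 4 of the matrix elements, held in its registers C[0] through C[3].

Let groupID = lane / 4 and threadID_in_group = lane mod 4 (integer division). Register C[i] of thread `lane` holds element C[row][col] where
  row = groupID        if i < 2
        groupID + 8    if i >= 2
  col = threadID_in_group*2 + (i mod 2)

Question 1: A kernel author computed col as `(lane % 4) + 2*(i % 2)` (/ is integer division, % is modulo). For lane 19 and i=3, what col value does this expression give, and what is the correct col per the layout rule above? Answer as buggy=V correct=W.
`(lane % 4) + 2*(i % 2)`[19,3]->5
19: g=4,t=3
[3] (4+8,3*2+1) = (12,7)
col: 5 vs 7

buggy=5 correct=7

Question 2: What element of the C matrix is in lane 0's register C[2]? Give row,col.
lane 0→0/4=0, 0 mod 4=0
i=2  r:0+8→8  c:2·0+0→0

8,0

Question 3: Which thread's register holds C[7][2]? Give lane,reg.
29,0

r: 7->gid=7,r8=0  c: 2->tid=1,i&1=0
L=7*4+1=29  i=0*2+0=0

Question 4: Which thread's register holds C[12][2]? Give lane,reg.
r=12⇒gr=4,Rb=1  c=2⇒th=1,odd=0
L=4*4+1=17  i=1*2+0=2

17,2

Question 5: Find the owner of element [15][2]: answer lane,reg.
r=15→G=7,rhi=1  c=2→T=1,p=0
L=7*4+1=29  i=1*2+0=2

29,2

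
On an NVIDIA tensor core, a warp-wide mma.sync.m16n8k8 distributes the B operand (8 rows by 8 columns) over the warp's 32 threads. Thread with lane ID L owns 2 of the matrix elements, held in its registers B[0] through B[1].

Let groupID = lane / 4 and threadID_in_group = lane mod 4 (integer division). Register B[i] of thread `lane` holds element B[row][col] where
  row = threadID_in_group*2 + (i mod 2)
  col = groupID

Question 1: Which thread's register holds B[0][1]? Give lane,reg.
c=1→G=1  r=0→T=0,p=0
L=1*4+0=4  i=0=0

4,0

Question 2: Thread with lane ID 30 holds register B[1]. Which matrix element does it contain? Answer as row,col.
5,7

lane 30→30/4=7, 30 mod 4=2
i=1  r:2·2+1→5  c:7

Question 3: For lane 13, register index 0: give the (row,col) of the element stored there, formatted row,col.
2,3

lane 13=>13/4=3, 13 mod 4=1
i=0  r:2·1+0=>2  c:3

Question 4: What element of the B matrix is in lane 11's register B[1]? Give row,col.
7,2

11: g=2,t=3
[1] (3*2+1,2) = (7,2)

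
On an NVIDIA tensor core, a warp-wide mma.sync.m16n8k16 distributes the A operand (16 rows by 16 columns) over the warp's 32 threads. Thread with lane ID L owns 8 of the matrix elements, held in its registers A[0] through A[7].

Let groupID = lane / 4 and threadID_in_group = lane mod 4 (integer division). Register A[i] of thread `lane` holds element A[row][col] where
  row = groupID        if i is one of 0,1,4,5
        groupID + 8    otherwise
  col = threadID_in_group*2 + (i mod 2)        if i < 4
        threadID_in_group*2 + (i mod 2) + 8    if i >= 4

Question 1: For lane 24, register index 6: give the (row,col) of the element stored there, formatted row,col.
14,8

24: G=6,T=0
[6] (6+8,0*2+0+8) = (14,8)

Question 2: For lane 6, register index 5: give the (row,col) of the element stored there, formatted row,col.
1,13

lane 6: gid=1 (6/4), tid=2 (6%4)
i=5: r=1+0=1, c=2*2+1+8=13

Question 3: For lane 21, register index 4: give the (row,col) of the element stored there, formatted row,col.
lane 21=>21/4=5, 21 mod 4=1
i=4  r:5+0=>5  c:2·1+0+8=>10

5,10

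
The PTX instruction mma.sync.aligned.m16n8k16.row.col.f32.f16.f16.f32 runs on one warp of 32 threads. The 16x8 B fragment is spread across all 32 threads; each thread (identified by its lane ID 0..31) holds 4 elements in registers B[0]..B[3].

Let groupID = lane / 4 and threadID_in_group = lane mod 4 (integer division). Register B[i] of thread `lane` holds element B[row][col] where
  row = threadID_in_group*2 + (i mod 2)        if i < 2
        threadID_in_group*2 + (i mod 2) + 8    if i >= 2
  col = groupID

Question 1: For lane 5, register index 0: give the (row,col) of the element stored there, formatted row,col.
2,1

L=5->g=5>>2=1, t=5&3=1
[0]->row 1·2+0+0=2  col g=1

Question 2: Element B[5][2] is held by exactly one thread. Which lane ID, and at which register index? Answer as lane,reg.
10,1

c=2→G=2  r=5→rhi=0,T=2,p=1
L=2*4+2=10  i=0*2+1=1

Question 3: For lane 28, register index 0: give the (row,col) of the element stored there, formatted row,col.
0,7

28: g=7,t=0
[0] (0*2+0+0,7) = (0,7)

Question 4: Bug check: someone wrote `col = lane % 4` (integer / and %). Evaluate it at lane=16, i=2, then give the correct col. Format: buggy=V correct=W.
`lane % 4`[16,2]⇒0
16: gr=4,th=0
[2] (0*2+0+8,4) = (8,4)
col: 0 vs 4

buggy=0 correct=4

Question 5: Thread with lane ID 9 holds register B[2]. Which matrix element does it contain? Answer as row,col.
L=9->gid=9>>2=2, tid=9&3=1
[2]->row 1·2+0+8=10  col gid=2

10,2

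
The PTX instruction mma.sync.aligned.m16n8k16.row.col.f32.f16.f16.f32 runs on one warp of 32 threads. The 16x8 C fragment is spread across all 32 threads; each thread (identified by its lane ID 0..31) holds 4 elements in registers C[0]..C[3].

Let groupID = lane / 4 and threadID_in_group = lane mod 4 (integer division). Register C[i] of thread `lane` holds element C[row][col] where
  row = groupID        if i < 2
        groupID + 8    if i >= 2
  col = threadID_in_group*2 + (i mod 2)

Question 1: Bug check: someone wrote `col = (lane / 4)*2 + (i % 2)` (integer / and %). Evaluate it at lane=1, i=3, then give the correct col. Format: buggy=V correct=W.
buggy=1 correct=3

`(lane / 4)*2 + (i % 2)`[1,3]->1
lane 1->1/4=0, 1 mod 4=1
i=3  r:0+8->8  c:2·1+1->3
col: 1 vs 3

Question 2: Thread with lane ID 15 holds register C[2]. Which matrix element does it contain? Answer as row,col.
15: G=3,T=3
[2] (3+8,3*2+0) = (11,6)

11,6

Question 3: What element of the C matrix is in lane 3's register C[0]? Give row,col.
0,6

lane 3→3/4=0, 3 mod 4=3
i=0  r:0+0→0  c:2·3+0→6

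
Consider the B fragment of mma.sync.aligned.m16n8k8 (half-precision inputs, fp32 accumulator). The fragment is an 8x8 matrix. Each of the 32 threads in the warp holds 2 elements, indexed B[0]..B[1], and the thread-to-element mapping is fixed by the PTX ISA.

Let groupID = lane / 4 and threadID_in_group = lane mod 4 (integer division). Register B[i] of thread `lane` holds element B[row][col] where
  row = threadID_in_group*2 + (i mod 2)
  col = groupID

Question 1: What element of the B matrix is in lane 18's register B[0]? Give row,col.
4,4

lane 18: gr=4 (18/4), th=2 (18%4)
i=0: r=2*2+0=4, c=gr=4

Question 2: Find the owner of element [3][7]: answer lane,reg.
c: 7->gid=7  r: 3->tid=1,i&1=1
L=7*4+1=29  i=1=1

29,1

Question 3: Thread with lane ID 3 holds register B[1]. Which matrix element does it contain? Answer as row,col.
7,0

lane 3⇒3/4=0, 3 mod 4=3
i=1  r:2·3+1⇒7  c:0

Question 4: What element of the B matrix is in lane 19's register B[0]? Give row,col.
6,4

lane 19: gid=4 (19/4), tid=3 (19%4)
i=0: r=3*2+0=6, c=gid=4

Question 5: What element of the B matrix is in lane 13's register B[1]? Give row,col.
L=13⇒gr=13>>2=3, th=13&3=1
[1]⇒row 1·2+1=3  col gr=3

3,3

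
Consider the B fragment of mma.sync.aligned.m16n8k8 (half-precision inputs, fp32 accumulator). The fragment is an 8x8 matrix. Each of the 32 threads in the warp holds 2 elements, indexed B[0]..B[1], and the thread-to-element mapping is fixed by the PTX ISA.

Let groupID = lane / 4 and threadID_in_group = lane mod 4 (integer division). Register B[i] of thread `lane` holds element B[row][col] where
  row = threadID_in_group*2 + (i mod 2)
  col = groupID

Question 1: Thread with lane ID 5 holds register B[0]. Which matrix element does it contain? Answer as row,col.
2,1

lane 5->5/4=1, 5 mod 4=1
i=0  r:2·1+0->2  c:1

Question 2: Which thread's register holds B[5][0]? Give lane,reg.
2,1

c=0→G=0  r=5→T=2,p=1
L=0*4+2=2  i=1=1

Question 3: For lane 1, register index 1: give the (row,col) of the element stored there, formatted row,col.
L=1->g=1>>2=0, t=1&3=1
[1]->row 1·2+1=3  col g=0

3,0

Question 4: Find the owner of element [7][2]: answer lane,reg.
c=2->g=2  r=7->t=3,b0=1
L=2*4+3=11  i=1=1

11,1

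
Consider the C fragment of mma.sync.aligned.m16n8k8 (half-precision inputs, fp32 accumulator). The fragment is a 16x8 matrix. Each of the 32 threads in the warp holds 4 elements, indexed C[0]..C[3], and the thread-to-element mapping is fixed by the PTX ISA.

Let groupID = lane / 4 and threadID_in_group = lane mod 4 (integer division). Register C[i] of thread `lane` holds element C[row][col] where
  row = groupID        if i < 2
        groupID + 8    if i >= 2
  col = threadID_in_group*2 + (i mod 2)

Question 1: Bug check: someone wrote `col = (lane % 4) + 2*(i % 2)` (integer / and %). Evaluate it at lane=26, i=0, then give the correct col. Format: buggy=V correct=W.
buggy=2 correct=4

`(lane % 4) + 2*(i % 2)`[26,0]->2
lane 26->26/4=6, 26 mod 4=2
i=0  r:6+0->6  c:2·2+0->4
col: 2 vs 4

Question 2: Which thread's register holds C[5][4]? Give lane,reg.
22,0

r=5→G=5,rhi=0  c=4→T=2,p=0
L=5*4+2=22  i=0*2+0=0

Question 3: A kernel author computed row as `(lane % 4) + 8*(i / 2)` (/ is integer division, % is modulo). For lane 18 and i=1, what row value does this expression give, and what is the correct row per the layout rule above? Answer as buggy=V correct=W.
`(lane % 4) + 8*(i / 2)`[18,1]->2
18: gid=4,tid=2
[1] (4+0,2*2+1) = (4,5)
row: 2 vs 4

buggy=2 correct=4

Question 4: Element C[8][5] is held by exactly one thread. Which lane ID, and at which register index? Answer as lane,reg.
2,3

r:8=>grp=0,rB=1  c:5=>tig=2,lo=1
L=0*4+2=2  i=1*2+1=3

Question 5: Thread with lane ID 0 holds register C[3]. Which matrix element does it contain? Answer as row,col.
8,1

lane 0: gr=0 (0/4), th=0 (0%4)
i=3: r=0+8=8, c=0*2+1=1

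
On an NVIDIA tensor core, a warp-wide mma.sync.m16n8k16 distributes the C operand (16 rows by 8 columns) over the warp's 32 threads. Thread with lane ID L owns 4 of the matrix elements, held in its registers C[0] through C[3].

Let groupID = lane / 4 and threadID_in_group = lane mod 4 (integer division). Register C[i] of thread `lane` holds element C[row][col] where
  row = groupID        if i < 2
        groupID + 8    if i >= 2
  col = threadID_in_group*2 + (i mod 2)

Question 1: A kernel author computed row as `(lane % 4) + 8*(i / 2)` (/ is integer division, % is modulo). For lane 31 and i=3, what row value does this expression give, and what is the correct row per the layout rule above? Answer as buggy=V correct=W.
`(lane % 4) + 8*(i / 2)`[31,3]⇒11
31: gr=7,th=3
[3] (7+8,3*2+1) = (15,7)
row: 11 vs 15

buggy=11 correct=15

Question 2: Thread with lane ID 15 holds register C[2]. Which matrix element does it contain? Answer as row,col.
11,6

L=15⇒gr=15>>2=3, th=15&3=3
[2]⇒row 3+8=11  col 3·2+0=6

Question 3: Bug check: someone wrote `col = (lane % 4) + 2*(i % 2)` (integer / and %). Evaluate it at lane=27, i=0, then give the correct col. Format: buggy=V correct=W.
buggy=3 correct=6

`(lane % 4) + 2*(i % 2)`[27,0]=>3
lane 27: grp=6 (27/4), tig=3 (27%4)
i=0: r=6+0=6, c=3*2+0=6
col: 3 vs 6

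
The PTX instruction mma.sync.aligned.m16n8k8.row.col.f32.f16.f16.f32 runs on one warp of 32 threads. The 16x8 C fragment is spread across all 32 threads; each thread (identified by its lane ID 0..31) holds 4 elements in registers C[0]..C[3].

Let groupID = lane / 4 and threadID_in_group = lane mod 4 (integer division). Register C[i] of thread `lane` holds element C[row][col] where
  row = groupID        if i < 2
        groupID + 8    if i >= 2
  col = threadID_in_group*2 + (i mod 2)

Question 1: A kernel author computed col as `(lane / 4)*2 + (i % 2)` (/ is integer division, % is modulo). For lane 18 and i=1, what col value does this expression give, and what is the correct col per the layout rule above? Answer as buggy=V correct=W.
`(lane / 4)*2 + (i % 2)`[18,1]=>9
lane 18=>18/4=4, 18 mod 4=2
i=1  r:4+0=>4  c:2·2+1=>5
col: 9 vs 5

buggy=9 correct=5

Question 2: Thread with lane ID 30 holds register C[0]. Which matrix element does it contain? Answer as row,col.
7,4

lane 30→30/4=7, 30 mod 4=2
i=0  r:7+0→7  c:2·2+0→4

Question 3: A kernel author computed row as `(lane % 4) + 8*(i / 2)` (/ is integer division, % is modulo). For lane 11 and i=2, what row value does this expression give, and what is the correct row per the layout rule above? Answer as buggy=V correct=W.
`(lane % 4) + 8*(i / 2)`[11,2]→11
lane 11→11/4=2, 11 mod 4=3
i=2  r:2+8→10  c:2·3+0→6
row: 11 vs 10

buggy=11 correct=10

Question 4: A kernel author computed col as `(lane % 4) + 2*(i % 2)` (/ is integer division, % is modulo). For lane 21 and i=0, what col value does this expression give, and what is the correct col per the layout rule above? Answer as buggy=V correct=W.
`(lane % 4) + 2*(i % 2)`[21,0]⇒1
L=21⇒gr=21>>2=5, th=21&3=1
[0]⇒row 5+0=5  col 1·2+0=2
col: 1 vs 2

buggy=1 correct=2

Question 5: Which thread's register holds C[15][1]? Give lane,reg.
28,3

r=15⇒gr=7,Rb=1  c=1⇒th=0,odd=1
L=7*4+0=28  i=1*2+1=3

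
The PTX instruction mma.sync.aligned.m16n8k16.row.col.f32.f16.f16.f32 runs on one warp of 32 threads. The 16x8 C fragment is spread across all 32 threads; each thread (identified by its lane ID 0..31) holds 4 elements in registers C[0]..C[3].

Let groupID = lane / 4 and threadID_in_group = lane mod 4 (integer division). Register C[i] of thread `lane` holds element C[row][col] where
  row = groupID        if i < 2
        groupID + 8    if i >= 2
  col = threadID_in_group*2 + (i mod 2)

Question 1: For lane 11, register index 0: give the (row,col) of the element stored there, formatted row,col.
lane 11⇒11/4=2, 11 mod 4=3
i=0  r:2+0⇒2  c:2·3+0⇒6

2,6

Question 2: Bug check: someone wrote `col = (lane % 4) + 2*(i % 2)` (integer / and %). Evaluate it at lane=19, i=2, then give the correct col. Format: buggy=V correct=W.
`(lane % 4) + 2*(i % 2)`[19,2]→3
19: G=4,T=3
[2] (4+8,3*2+0) = (12,6)
col: 3 vs 6

buggy=3 correct=6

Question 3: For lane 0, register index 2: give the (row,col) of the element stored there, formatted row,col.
lane 0->0/4=0, 0 mod 4=0
i=2  r:0+8->8  c:2·0+0->0

8,0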